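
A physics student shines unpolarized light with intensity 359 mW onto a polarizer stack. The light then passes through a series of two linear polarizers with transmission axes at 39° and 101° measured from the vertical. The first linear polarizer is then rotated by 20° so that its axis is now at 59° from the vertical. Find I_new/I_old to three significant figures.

Before rotation:
Unpolarized light through the first polarizer → I₁ = ½ I₀, now polarized at 39°.
I₂ = I₁ cos²(101° − 39°) = 0.5 I₀ · cos²(62°) = 0.1102 I₀.
After rotation:
Unpolarized light through the first polarizer → I₁ = ½ I₀, now polarized at 59°.
I₂ = I₁ cos²(101° − 59°) = 0.5 I₀ · cos²(42°) = 0.2761 I₀.
Ratio = 0.2761 / 0.1102 = 2.506.

I_new/I_old ≈ 2.51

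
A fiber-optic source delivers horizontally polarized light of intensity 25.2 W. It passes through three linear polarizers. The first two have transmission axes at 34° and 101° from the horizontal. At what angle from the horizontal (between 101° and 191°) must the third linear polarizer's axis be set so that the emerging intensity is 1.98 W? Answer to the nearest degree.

θ ≈ 131°

I₁ = I₀ cos²(34° − 0°) = I₀ cos²(34°) = 0.6873 I₀.
I₂ = I₁ cos²(101° − 34°) = 0.6873 I₀ · cos²(67°) = 0.1049 I₀.
Target fraction: 1.98 / 25.2 W = 0.07857 of I₀.
Need I₃/I₀ = 0.07857, so cos²(θ − 101°) = 0.07857 / 0.1049 = 0.7488.
θ − 101° = arccos(√0.7488) = 30.1°, giving θ ≈ 101 + 30.1 = 131.1°.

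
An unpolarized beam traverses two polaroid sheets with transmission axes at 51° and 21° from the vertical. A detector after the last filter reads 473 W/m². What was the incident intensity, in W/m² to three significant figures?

Unpolarized light through the first polarizer → I₁ = ½ I₀, now polarized at 51°.
I₂ = I₁ cos²(21° − 51°) = 0.5 I₀ · cos²(30°) = 0.375 I₀.
So 473 W/m² = 0.375 I₀, giving I₀ = 473/0.375 = 1261 W/m².

I₀ ≈ 1260 W/m²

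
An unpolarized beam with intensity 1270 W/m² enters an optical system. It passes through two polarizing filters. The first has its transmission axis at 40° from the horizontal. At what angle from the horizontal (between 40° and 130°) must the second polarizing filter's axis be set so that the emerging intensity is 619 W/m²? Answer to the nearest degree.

θ ≈ 49°

Unpolarized light through the first polarizer → I₁ = ½ I₀, now polarized at 40°.
Target fraction: 619 / 1270 W/m² = 0.4874 of I₀.
Need I₂/I₀ = 0.4874, so cos²(θ − 40°) = 0.4874 / 0.5 = 0.9748.
θ − 40° = arccos(√0.9748) = 9.1°, giving θ ≈ 40 + 9.1 = 49.1°.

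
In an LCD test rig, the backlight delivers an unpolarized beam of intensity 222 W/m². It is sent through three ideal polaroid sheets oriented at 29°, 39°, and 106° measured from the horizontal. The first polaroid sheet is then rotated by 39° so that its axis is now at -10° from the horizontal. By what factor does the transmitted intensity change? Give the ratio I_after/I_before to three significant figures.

Before rotation:
Unpolarized light through the first polarizer → I₁ = ½ I₀, now polarized at 29°.
I₂ = I₁ cos²(39° − 29°) = 0.5 I₀ · cos²(10°) = 0.4849 I₀.
I₃ = I₂ cos²(106° − 39°) = 0.4849 I₀ · cos²(67°) = 0.07403 I₀.
After rotation:
Unpolarized light through the first polarizer → I₁ = ½ I₀, now polarized at -10°.
I₂ = I₁ cos²(39° + 10°) = 0.5 I₀ · cos²(49°) = 0.2152 I₀.
I₃ = I₂ cos²(106° − 39°) = 0.2152 I₀ · cos²(67°) = 0.03286 I₀.
Ratio = 0.03286 / 0.07403 = 0.4438.

I_new/I_old ≈ 0.444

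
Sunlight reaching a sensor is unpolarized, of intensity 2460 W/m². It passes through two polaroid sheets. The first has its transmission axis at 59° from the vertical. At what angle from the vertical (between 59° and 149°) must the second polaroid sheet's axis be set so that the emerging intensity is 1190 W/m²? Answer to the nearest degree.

θ ≈ 69°

Unpolarized light through the first polarizer → I₁ = ½ I₀, now polarized at 59°.
Target fraction: 1190 / 2460 W/m² = 0.4837 of I₀.
Need I₂/I₀ = 0.4837, so cos²(θ − 59°) = 0.4837 / 0.5 = 0.9675.
θ − 59° = arccos(√0.9675) = 10.4°, giving θ ≈ 59 + 10.4 = 69.4°.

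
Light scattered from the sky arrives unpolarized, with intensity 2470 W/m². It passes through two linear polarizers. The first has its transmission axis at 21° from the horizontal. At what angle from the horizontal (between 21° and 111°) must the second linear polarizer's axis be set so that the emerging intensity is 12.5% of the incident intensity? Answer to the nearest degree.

θ ≈ 81°

Unpolarized light through the first polarizer → I₁ = ½ I₀, now polarized at 21°.
Need I₂/I₀ = 0.125, so cos²(θ − 21°) = 0.125 / 0.5 = 0.25.
θ − 21° = arccos(√0.25) = 60.0°, giving θ ≈ 21 + 60.0 = 81.0°.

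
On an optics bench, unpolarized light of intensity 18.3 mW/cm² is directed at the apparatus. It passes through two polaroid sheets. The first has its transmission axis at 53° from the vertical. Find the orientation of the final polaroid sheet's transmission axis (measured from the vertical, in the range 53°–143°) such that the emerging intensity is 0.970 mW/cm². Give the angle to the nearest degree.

Unpolarized light through the first polarizer → I₁ = ½ I₀, now polarized at 53°.
Target fraction: 0.970 / 18.3 mW/cm² = 0.05301 of I₀.
Need I₂/I₀ = 0.05301, so cos²(θ − 53°) = 0.05301 / 0.5 = 0.106.
θ − 53° = arccos(√0.106) = 71.0°, giving θ ≈ 53 + 71.0 = 124.0°.

θ ≈ 124°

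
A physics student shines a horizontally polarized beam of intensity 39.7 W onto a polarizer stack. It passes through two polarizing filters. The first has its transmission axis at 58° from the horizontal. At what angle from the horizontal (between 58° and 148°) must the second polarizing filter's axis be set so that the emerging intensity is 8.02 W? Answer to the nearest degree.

I₁ = I₀ cos²(58° − 0°) = I₀ cos²(58°) = 0.2808 I₀.
Target fraction: 8.02 / 39.7 W = 0.202 of I₀.
Need I₂/I₀ = 0.202, so cos²(θ − 58°) = 0.202 / 0.2808 = 0.7194.
θ − 58° = arccos(√0.7194) = 32.0°, giving θ ≈ 58 + 32.0 = 90.0°.

θ ≈ 90°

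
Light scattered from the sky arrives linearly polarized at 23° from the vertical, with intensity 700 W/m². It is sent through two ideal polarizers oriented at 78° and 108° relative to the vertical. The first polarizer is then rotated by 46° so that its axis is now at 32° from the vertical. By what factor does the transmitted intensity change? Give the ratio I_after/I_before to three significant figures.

Before rotation:
I₁ = I₀ cos²(78° − 23°) = I₀ cos²(55°) = 0.329 I₀.
I₂ = I₁ cos²(108° − 78°) = 0.329 I₀ · cos²(30°) = 0.2467 I₀.
After rotation:
I₁ = I₀ cos²(32° − 23°) = I₀ cos²(9°) = 0.9755 I₀.
I₂ = I₁ cos²(108° − 32°) = 0.9755 I₀ · cos²(76°) = 0.05709 I₀.
Ratio = 0.05709 / 0.2467 = 0.2314.

I_new/I_old ≈ 0.231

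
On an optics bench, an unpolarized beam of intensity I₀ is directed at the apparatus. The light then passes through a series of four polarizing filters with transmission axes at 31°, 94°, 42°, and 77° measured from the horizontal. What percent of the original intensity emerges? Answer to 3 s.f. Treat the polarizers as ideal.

≈ 2.62%

Unpolarized light through the first polarizer → I₁ = ½ I₀, now polarized at 31°.
I₂ = I₁ cos²(94° − 31°) = 0.5 I₀ · cos²(63°) = 0.1031 I₀.
I₃ = I₂ cos²(42° − 94°) = 0.1031 I₀ · cos²(52°) = 0.03906 I₀.
I₄ = I₃ cos²(77° − 42°) = 0.03906 I₀ · cos²(35°) = 0.02621 I₀.
That is 2.621% of the incident intensity.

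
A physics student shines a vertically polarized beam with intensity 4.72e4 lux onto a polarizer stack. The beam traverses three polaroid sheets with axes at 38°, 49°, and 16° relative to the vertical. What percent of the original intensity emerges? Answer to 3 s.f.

≈ 42.1%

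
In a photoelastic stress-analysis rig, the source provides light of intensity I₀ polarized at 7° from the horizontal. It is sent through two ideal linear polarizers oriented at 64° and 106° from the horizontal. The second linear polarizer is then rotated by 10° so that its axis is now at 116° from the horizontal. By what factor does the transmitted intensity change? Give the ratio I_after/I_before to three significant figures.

I_new/I_old ≈ 0.686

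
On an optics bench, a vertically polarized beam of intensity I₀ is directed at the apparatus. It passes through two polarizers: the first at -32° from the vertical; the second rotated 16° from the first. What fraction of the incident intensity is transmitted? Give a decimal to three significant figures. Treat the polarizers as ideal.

I₁ = I₀ cos²(-32° − 0°) = I₀ cos²(32°) = 0.7192 I₀.
I₂ = I₁ cos²(16°) = 0.7192 · 0.924 I₀ = 0.6645 I₀.
Transmitted fraction = 0.6645.

≈ 0.665 I₀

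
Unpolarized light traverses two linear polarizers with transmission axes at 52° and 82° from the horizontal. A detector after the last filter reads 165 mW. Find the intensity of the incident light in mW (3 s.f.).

I₀ ≈ 440 mW

Unpolarized light through the first polarizer → I₁ = ½ I₀, now polarized at 52°.
I₂ = I₁ cos²(82° − 52°) = 0.5 I₀ · cos²(30°) = 0.375 I₀.
So 165 mW = 0.375 I₀, giving I₀ = 165/0.375 = 440 mW.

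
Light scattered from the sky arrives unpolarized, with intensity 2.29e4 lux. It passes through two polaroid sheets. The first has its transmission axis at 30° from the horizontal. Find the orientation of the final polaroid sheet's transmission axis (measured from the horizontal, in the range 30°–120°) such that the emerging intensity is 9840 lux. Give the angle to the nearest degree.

Unpolarized light through the first polarizer → I₁ = ½ I₀, now polarized at 30°.
Target fraction: 9840 / 2.29e4 lux = 0.4297 of I₀.
Need I₂/I₀ = 0.4297, so cos²(θ − 30°) = 0.4297 / 0.5 = 0.8594.
θ − 30° = arccos(√0.8594) = 22.0°, giving θ ≈ 30 + 22.0 = 52.0°.

θ ≈ 52°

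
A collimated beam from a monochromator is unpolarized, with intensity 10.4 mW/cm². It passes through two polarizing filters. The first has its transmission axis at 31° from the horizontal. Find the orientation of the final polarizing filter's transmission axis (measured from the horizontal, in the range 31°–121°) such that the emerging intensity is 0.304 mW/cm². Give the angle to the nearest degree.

Unpolarized light through the first polarizer → I₁ = ½ I₀, now polarized at 31°.
Target fraction: 0.304 / 10.4 mW/cm² = 0.02923 of I₀.
Need I₂/I₀ = 0.02923, so cos²(θ − 31°) = 0.02923 / 0.5 = 0.05846.
θ − 31° = arccos(√0.05846) = 76.0°, giving θ ≈ 31 + 76.0 = 107.0°.

θ ≈ 107°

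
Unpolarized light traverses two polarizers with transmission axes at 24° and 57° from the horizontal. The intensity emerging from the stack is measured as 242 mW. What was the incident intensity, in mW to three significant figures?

I₀ ≈ 688 mW

Unpolarized light through the first polarizer → I₁ = ½ I₀, now polarized at 24°.
I₂ = I₁ cos²(57° − 24°) = 0.5 I₀ · cos²(33°) = 0.3517 I₀.
So 242 mW = 0.3517 I₀, giving I₀ = 242/0.3517 = 688.1 mW.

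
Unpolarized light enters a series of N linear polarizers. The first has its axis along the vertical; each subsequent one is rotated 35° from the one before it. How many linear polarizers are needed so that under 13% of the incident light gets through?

First polarizer halves the unpolarized light: factor 1/2.
Each further stage multiplies by cos²(35°) = 0.671.
After N polarizers: T = 0.5·0.671^(N−1). Require T < 0.13 ⇒ N−1 > ln(0.13/0.5)/ln(0.671) = 3.38, so N−1 ≥ 4 and N = 5.
Check: N=5 gives T = 0.1014 < 0.13; N=4 gives T = 0.1511.

N = 5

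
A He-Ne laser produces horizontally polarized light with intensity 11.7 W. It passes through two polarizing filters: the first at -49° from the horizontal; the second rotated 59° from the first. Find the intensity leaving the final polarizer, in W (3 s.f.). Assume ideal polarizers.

By Malus's law, I₁ = 11.7 W · cos²(49°) = 5.036 W.
I₂ = I₁ · cos²(59°) = 5.036 · 0.2653 = 1.336 W.

I ≈ 1.34 W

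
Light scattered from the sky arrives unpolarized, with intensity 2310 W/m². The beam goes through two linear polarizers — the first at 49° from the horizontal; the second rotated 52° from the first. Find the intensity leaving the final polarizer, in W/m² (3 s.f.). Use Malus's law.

I ≈ 438 W/m²

Unpolarized light through the first polarizer → I₁ = 2310 W/m²/2 = 1155 W/m², polarized at 49°.
I₂ = I₁ · cos²(52°) = 1155 · 0.379 = 437.8 W/m².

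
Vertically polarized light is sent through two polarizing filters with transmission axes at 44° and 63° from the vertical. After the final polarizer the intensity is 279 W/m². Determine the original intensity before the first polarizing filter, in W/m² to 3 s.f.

I₀ ≈ 603 W/m²

I₁ = I₀ cos²(44° − 0°) = I₀ cos²(44°) = 0.5174 I₀.
I₂ = I₁ cos²(63° − 44°) = 0.5174 I₀ · cos²(19°) = 0.4626 I₀.
So 279 W/m² = 0.4626 I₀, giving I₀ = 279/0.4626 = 603.1 W/m².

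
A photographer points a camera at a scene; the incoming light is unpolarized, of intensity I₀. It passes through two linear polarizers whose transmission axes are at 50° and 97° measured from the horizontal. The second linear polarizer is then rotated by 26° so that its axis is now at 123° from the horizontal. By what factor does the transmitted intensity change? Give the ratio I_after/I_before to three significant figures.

I_new/I_old ≈ 0.184

Before rotation:
Unpolarized light through the first polarizer → I₁ = ½ I₀, now polarized at 50°.
I₂ = I₁ cos²(97° − 50°) = 0.5 I₀ · cos²(47°) = 0.2326 I₀.
After rotation:
Unpolarized light through the first polarizer → I₁ = ½ I₀, now polarized at 50°.
I₂ = I₁ cos²(123° − 50°) = 0.5 I₀ · cos²(73°) = 0.04274 I₀.
Ratio = 0.04274 / 0.2326 = 0.1838.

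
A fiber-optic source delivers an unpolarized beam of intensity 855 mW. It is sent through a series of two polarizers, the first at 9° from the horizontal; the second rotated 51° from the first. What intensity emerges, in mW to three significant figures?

I ≈ 169 mW

Unpolarized light through the first polarizer → I₁ = 855 mW/2 = 427.5 mW, polarized at 9°.
I₂ = I₁ · cos²(51°) = 427.5 · 0.396 = 169.3 mW.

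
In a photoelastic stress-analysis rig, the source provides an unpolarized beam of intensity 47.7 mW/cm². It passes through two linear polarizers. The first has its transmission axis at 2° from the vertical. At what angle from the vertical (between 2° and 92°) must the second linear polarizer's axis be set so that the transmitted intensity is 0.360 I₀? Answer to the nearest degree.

Unpolarized light through the first polarizer → I₁ = ½ I₀, now polarized at 2°.
Need I₂/I₀ = 0.36, so cos²(θ − 2°) = 0.36 / 0.5 = 0.72.
θ − 2° = arccos(√0.72) = 31.9°, giving θ ≈ 2 + 31.9 = 33.9°.

θ ≈ 34°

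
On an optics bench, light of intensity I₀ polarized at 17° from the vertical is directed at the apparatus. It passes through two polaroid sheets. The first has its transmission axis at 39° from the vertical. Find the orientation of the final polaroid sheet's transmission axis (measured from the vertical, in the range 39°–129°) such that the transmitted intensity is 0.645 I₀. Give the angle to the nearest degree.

θ ≈ 69°

I₁ = I₀ cos²(39° − 17°) = I₀ cos²(22°) = 0.8597 I₀.
Need I₂/I₀ = 0.645, so cos²(θ − 39°) = 0.645 / 0.8597 = 0.7503.
θ − 39° = arccos(√0.7503) = 30.0°, giving θ ≈ 39 + 30.0 = 69.0°.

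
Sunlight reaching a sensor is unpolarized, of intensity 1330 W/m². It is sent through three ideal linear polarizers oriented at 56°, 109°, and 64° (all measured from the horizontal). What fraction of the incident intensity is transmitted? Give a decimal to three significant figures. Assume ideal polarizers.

I/I₀ ≈ 0.0905

Unpolarized light through the first polarizer → I₁ = 1330 W/m²/2 = 665 W/m², polarized at 56°.
I₂ = I₁ · cos²(53°) = 665 · 0.3622 = 240.9 W/m².
I₃ = I₂ · cos²(45°) = 240.9 · 0.5 = 120.4 W/m².
Transmitted fraction = 0.09055.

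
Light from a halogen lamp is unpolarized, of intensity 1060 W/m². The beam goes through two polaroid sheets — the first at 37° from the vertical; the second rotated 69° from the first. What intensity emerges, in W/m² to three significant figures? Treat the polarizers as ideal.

Unpolarized light through the first polarizer → I₁ = 1060 W/m²/2 = 530 W/m², polarized at 37°.
I₂ = I₁ · cos²(69°) = 530 · 0.1284 = 68.07 W/m².

I ≈ 68.1 W/m²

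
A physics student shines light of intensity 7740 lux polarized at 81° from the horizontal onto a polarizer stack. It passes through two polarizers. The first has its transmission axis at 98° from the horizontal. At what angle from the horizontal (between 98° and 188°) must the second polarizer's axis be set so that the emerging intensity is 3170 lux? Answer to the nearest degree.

θ ≈ 146°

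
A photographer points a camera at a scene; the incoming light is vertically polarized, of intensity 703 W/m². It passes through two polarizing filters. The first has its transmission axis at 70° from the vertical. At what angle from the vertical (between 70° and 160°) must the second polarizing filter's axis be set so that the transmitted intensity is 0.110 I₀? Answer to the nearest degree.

θ ≈ 84°

I₁ = I₀ cos²(70° − 0°) = I₀ cos²(70°) = 0.117 I₀.
Need I₂/I₀ = 0.11, so cos²(θ − 70°) = 0.11 / 0.117 = 0.9403.
θ − 70° = arccos(√0.9403) = 14.1°, giving θ ≈ 70 + 14.1 = 84.1°.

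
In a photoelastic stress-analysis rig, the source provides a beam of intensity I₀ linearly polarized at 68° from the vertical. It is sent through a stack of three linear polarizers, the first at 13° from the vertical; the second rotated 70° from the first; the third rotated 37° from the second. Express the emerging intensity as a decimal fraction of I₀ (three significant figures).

I₁ = I₀ cos²(13° − 68°) = I₀ cos²(55°) = 0.329 I₀.
I₂ = I₁ cos²(70°) = 0.329 · 0.117 I₀ = 0.03848 I₀.
I₃ = I₂ cos²(37°) = 0.03848 · 0.6378 I₀ = 0.02455 I₀.
Transmitted fraction = 0.02455.

≈ 0.0245 I₀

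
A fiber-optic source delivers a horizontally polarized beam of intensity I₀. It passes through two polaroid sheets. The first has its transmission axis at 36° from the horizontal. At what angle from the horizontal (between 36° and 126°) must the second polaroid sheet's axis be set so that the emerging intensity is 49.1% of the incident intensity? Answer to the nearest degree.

I₁ = I₀ cos²(36° − 0°) = I₀ cos²(36°) = 0.6545 I₀.
Need I₂/I₀ = 0.491, so cos²(θ − 36°) = 0.491 / 0.6545 = 0.7502.
θ − 36° = arccos(√0.7502) = 30.0°, giving θ ≈ 36 + 30.0 = 66.0°.

θ ≈ 66°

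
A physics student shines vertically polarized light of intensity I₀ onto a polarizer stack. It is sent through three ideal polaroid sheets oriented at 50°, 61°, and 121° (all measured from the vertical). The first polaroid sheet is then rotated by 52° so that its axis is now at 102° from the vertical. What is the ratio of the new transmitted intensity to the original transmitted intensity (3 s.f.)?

Before rotation:
I₁ = I₀ cos²(50° − 0°) = I₀ cos²(50°) = 0.4132 I₀.
I₂ = I₁ cos²(61° − 50°) = 0.4132 I₀ · cos²(11°) = 0.3981 I₀.
I₃ = I₂ cos²(121° − 61°) = 0.3981 I₀ · cos²(60°) = 0.09953 I₀.
After rotation:
I₁ = I₀ cos²(102° − 0°) = I₀ cos²(78°) = 0.04323 I₀.
I₂ = I₁ cos²(61° − 102°) = 0.04323 I₀ · cos²(41°) = 0.02462 I₀.
I₃ = I₂ cos²(121° − 61°) = 0.02462 I₀ · cos²(60°) = 0.006155 I₀.
Ratio = 0.006155 / 0.09953 = 0.06184.

I_new/I_old ≈ 0.0618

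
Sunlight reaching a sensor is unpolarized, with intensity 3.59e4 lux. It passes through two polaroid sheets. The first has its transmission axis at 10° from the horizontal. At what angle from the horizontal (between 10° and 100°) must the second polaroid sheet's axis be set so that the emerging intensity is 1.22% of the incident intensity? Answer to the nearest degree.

θ ≈ 91°

Unpolarized light through the first polarizer → I₁ = ½ I₀, now polarized at 10°.
Need I₂/I₀ = 0.0122, so cos²(θ − 10°) = 0.0122 / 0.5 = 0.0244.
θ − 10° = arccos(√0.0244) = 81.0°, giving θ ≈ 10 + 81.0 = 91.0°.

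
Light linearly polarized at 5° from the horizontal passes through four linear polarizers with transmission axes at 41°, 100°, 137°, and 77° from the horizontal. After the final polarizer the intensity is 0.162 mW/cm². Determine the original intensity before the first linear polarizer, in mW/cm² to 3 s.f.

I₀ ≈ 5.85 mW/cm²

By Malus's law, I₁ = I₀ cos²(41° − 5°) = I₀ cos²(36°) = 0.6545 I₀.
I₂ = I₁ cos²(100° − 41°) = 0.6545 I₀ · cos²(59°) = 0.1736 I₀.
I₃ = I₂ cos²(137° − 100°) = 0.1736 I₀ · cos²(37°) = 0.1107 I₀.
I₄ = I₃ cos²(77° − 137°) = 0.1107 I₀ · cos²(60°) = 0.02768 I₀.
So 0.162 mW/cm² = 0.02768 I₀, giving I₀ = 0.162/0.02768 = 5.852 mW/cm².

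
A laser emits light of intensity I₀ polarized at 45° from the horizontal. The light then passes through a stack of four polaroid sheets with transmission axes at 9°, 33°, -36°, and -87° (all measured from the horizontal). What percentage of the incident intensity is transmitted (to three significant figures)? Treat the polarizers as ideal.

≈ 2.78%

I₁ = I₀ cos²(9° − 45°) = I₀ cos²(36°) = 0.6545 I₀.
I₂ = I₁ cos²(33° − 9°) = 0.6545 I₀ · cos²(24°) = 0.5462 I₀.
I₃ = I₂ cos²(-36° − 33°) = 0.5462 I₀ · cos²(69°) = 0.07015 I₀.
I₄ = I₃ cos²(-87° + 36°) = 0.07015 I₀ · cos²(51°) = 0.02778 I₀.
That is 2.778% of the incident intensity.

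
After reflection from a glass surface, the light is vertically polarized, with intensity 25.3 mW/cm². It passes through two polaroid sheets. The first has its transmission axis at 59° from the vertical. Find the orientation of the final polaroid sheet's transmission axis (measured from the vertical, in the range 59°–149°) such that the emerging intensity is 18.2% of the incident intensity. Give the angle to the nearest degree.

By Malus's law, I₁ = I₀ cos²(59° − 0°) = I₀ cos²(59°) = 0.2653 I₀.
Need I₂/I₀ = 0.182, so cos²(θ − 59°) = 0.182 / 0.2653 = 0.6861.
θ − 59° = arccos(√0.6861) = 34.1°, giving θ ≈ 59 + 34.1 = 93.1°.

θ ≈ 93°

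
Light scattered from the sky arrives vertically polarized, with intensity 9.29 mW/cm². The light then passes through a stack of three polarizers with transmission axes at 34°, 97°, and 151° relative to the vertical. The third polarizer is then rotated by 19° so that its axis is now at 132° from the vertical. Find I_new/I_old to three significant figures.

Before rotation:
By Malus's law, I₁ = I₀ cos²(34° − 0°) = I₀ cos²(34°) = 0.6873 I₀.
I₂ = I₁ cos²(97° − 34°) = 0.6873 I₀ · cos²(63°) = 0.1417 I₀.
I₃ = I₂ cos²(151° − 97°) = 0.1417 I₀ · cos²(54°) = 0.04894 I₀.
After rotation:
I₁ = I₀ cos²(34° − 0°) = I₀ cos²(34°) = 0.6873 I₀.
I₂ = I₁ cos²(97° − 34°) = 0.6873 I₀ · cos²(63°) = 0.1417 I₀.
I₃ = I₂ cos²(132° − 97°) = 0.1417 I₀ · cos²(35°) = 0.09505 I₀.
Ratio = 0.09505 / 0.04894 = 1.942.

I_new/I_old ≈ 1.94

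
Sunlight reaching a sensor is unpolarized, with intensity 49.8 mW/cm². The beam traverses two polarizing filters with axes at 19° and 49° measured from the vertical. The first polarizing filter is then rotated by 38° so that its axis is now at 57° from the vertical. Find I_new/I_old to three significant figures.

Before rotation:
Unpolarized light through the first polarizer → I₁ = ½ I₀, now polarized at 19°.
I₂ = I₁ cos²(49° − 19°) = 0.5 I₀ · cos²(30°) = 0.375 I₀.
After rotation:
Unpolarized light through the first polarizer → I₁ = ½ I₀, now polarized at 57°.
I₂ = I₁ cos²(49° − 57°) = 0.5 I₀ · cos²(8°) = 0.4903 I₀.
Ratio = 0.4903 / 0.375 = 1.308.

I_new/I_old ≈ 1.31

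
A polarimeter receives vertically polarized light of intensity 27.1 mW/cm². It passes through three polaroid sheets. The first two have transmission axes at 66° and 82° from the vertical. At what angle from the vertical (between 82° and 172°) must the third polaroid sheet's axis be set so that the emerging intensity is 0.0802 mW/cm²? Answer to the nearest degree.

I₁ = I₀ cos²(66° − 0°) = I₀ cos²(66°) = 0.1654 I₀.
I₂ = I₁ cos²(82° − 66°) = 0.1654 I₀ · cos²(16°) = 0.1529 I₀.
Target fraction: 0.0802 / 27.1 mW/cm² = 0.002959 of I₀.
Need I₃/I₀ = 0.002959, so cos²(θ − 82°) = 0.002959 / 0.1529 = 0.01936.
θ − 82° = arccos(√0.01936) = 82.0°, giving θ ≈ 82 + 82.0 = 164.0°.

θ ≈ 164°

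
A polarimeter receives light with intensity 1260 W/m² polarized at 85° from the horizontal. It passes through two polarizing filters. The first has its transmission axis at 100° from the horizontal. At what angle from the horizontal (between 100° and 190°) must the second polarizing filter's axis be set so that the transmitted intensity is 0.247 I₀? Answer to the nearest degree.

By Malus's law, I₁ = I₀ cos²(100° − 85°) = I₀ cos²(15°) = 0.933 I₀.
Need I₂/I₀ = 0.247, so cos²(θ − 100°) = 0.247 / 0.933 = 0.2647.
θ − 100° = arccos(√0.2647) = 59.0°, giving θ ≈ 100 + 59.0 = 159.0°.

θ ≈ 159°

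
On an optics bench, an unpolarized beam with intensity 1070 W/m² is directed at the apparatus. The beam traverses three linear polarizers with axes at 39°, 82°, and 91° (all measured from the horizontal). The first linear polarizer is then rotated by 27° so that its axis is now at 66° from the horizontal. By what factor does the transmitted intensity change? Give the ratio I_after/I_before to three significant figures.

Before rotation:
Unpolarized light through the first polarizer → I₁ = ½ I₀, now polarized at 39°.
I₂ = I₁ cos²(82° − 39°) = 0.5 I₀ · cos²(43°) = 0.2674 I₀.
I₃ = I₂ cos²(91° − 82°) = 0.2674 I₀ · cos²(9°) = 0.2609 I₀.
After rotation:
Unpolarized light through the first polarizer → I₁ = ½ I₀, now polarized at 66°.
I₂ = I₁ cos²(82° − 66°) = 0.5 I₀ · cos²(16°) = 0.462 I₀.
I₃ = I₂ cos²(91° − 82°) = 0.462 I₀ · cos²(9°) = 0.4507 I₀.
Ratio = 0.4507 / 0.2609 = 1.728.

I_new/I_old ≈ 1.73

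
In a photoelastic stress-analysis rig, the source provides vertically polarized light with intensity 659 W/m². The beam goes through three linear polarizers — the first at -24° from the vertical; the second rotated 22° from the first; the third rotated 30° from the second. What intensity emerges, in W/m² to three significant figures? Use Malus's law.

By Malus's law, I₁ = 659 W/m² · cos²(24°) = 550 W/m².
I₂ = I₁ · cos²(22°) = 550 · 0.8597 = 472.8 W/m².
I₃ = I₂ · cos²(30°) = 472.8 · 0.75 = 354.6 W/m².

I ≈ 355 W/m²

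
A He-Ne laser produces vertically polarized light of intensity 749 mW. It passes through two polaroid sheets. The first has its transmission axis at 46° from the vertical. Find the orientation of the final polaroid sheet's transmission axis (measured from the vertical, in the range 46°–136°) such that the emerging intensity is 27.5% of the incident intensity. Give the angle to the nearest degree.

I₁ = I₀ cos²(46° − 0°) = I₀ cos²(46°) = 0.4826 I₀.
Need I₂/I₀ = 0.275, so cos²(θ − 46°) = 0.275 / 0.4826 = 0.5699.
θ − 46° = arccos(√0.5699) = 41.0°, giving θ ≈ 46 + 41.0 = 87.0°.

θ ≈ 87°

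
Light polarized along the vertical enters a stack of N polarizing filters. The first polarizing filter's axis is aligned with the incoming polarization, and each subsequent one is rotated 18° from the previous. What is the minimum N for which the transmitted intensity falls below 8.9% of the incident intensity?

N = 26

First polarizer is aligned with the polarization: full transmission.
Each further stage multiplies by cos²(18°) = 0.9045.
After N polarizers: T = 0.9045^(N−1). Require T < 0.089 ⇒ N−1 > ln(0.089)/ln(0.9045) = 24.10, so N−1 ≥ 25 and N = 26.
Check: N=26 gives T = 0.08134 < 0.089; N=25 gives T = 0.08993.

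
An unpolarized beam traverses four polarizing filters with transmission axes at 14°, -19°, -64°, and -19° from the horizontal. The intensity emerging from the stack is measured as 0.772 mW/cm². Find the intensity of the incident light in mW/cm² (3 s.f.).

I₀ ≈ 8.78 mW/cm²

Unpolarized light through the first polarizer → I₁ = ½ I₀, now polarized at 14°.
I₂ = I₁ cos²(-19° − 14°) = 0.5 I₀ · cos²(33°) = 0.3517 I₀.
I₃ = I₂ cos²(-64° + 19°) = 0.3517 I₀ · cos²(45°) = 0.1758 I₀.
I₄ = I₃ cos²(-19° + 64°) = 0.1758 I₀ · cos²(45°) = 0.08792 I₀.
So 0.772 mW/cm² = 0.08792 I₀, giving I₀ = 0.772/0.08792 = 8.781 mW/cm².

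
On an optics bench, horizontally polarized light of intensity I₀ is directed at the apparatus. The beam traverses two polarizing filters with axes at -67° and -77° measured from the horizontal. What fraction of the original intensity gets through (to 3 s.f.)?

≈ 0.148 I₀

I₁ = I₀ cos²(-67° − 0°) = I₀ cos²(67°) = 0.1527 I₀.
I₂ = I₁ cos²(-77° + 67°) = 0.1527 I₀ · cos²(10°) = 0.1481 I₀.
Transmitted fraction = 0.1481.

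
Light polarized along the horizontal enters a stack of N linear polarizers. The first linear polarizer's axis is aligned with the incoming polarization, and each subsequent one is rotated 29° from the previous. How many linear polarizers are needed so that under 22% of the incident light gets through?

N = 7

First polarizer is aligned with the polarization: full transmission.
Each further stage multiplies by cos²(29°) = 0.765.
After N polarizers: T = 0.765^(N−1). Require T < 0.22 ⇒ N−1 > ln(0.22)/ln(0.765) = 5.65, so N−1 ≥ 6 and N = 7.
Check: N=7 gives T = 0.2004 < 0.22; N=6 gives T = 0.2619.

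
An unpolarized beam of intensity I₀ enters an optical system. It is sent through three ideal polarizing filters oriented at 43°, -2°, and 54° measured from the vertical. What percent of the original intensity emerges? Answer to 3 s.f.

Unpolarized light through the first polarizer → I₁ = ½ I₀, now polarized at 43°.
I₂ = I₁ cos²(-2° − 43°) = 0.5 I₀ · cos²(45°) = 0.25 I₀.
I₃ = I₂ cos²(54° + 2°) = 0.25 I₀ · cos²(56°) = 0.07817 I₀.
That is 7.817% of the incident intensity.

≈ 7.82%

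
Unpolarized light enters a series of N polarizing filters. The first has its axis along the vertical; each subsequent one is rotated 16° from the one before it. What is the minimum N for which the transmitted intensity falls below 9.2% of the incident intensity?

N = 23

First polarizer halves the unpolarized light: factor 1/2.
Each further stage multiplies by cos²(16°) = 0.924.
After N polarizers: T = 0.5·0.924^(N−1). Require T < 0.092 ⇒ N−1 > ln(0.092/0.5)/ln(0.924) = 21.42, so N−1 ≥ 22 and N = 23.
Check: N=23 gives T = 0.0879 < 0.092; N=22 gives T = 0.09513.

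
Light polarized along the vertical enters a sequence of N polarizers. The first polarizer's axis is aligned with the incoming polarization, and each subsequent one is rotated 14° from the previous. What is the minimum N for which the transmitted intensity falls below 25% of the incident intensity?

First polarizer is aligned with the polarization: full transmission.
Each further stage multiplies by cos²(14°) = 0.9415.
After N polarizers: T = 0.9415^(N−1). Require T < 0.25 ⇒ N−1 > ln(0.25)/ln(0.9415) = 22.99, so N−1 ≥ 23 and N = 24.
Check: N=24 gives T = 0.2498 < 0.25; N=23 gives T = 0.2653.

N = 24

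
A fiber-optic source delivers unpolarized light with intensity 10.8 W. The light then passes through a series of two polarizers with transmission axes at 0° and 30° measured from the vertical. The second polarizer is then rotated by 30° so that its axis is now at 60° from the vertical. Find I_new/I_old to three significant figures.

Before rotation:
Unpolarized light through the first polarizer → I₁ = ½ I₀, now polarized at 0°.
I₂ = I₁ cos²(30° − 0°) = 0.5 I₀ · cos²(30°) = 0.375 I₀.
After rotation:
Unpolarized light through the first polarizer → I₁ = ½ I₀, now polarized at 0°.
I₂ = I₁ cos²(60° − 0°) = 0.5 I₀ · cos²(60°) = 0.125 I₀.
Ratio = 0.125 / 0.375 = 0.3333.

I_new/I_old ≈ 0.333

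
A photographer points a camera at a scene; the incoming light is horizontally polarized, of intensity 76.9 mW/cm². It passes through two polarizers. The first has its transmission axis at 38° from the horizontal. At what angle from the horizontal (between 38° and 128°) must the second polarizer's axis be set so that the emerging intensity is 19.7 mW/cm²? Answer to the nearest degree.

θ ≈ 88°

I₁ = I₀ cos²(38° − 0°) = I₀ cos²(38°) = 0.621 I₀.
Target fraction: 19.7 / 76.9 mW/cm² = 0.2562 of I₀.
Need I₂/I₀ = 0.2562, so cos²(θ − 38°) = 0.2562 / 0.621 = 0.4125.
θ − 38° = arccos(√0.4125) = 50.0°, giving θ ≈ 38 + 50.0 = 88.0°.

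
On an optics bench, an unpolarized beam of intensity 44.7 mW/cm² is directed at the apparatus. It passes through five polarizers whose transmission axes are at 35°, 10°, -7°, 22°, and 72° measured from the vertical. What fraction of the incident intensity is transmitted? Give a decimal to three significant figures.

Unpolarized light through the first polarizer → I₁ = 44.7 mW/cm²/2 = 22.35 mW/cm², polarized at 35°.
I₂ = I₁ · cos²(25°) = 22.35 · 0.8214 = 18.36 mW/cm².
I₃ = I₂ · cos²(17°) = 18.36 · 0.9145 = 16.79 mW/cm².
I₄ = I₃ · cos²(29°) = 16.79 · 0.765 = 12.84 mW/cm².
I₅ = I₄ · cos²(50°) = 12.84 · 0.4132 = 5.306 mW/cm².
Transmitted fraction = 0.1187.

I/I₀ ≈ 0.119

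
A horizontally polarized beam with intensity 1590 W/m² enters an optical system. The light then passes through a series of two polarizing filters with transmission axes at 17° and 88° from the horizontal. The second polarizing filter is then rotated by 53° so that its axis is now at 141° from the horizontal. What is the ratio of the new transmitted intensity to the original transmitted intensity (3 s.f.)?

Before rotation:
By Malus's law, I₁ = I₀ cos²(17° − 0°) = I₀ cos²(17°) = 0.9145 I₀.
I₂ = I₁ cos²(88° − 17°) = 0.9145 I₀ · cos²(71°) = 0.09693 I₀.
After rotation:
I₁ = I₀ cos²(17° − 0°) = I₀ cos²(17°) = 0.9145 I₀.
Angle between axes 1 and 2: 56°. I₂ = 0.9145 I₀ · cos²(56°) = 0.286 I₀.
Ratio = 0.286 / 0.09693 = 2.95.

I_new/I_old ≈ 2.95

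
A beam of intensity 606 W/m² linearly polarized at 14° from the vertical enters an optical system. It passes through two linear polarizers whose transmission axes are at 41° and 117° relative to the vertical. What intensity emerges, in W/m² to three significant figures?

I ≈ 28.2 W/m²

I₁ = 606 W/m² · cos²(27°) = 481.1 W/m².
I₂ = I₁ · cos²(76°) = 481.1 · 0.05853 = 28.16 W/m².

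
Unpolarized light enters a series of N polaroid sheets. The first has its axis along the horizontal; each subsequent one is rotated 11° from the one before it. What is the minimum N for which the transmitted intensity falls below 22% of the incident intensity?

First polarizer halves the unpolarized light: factor 1/2.
Each further stage multiplies by cos²(11°) = 0.9636.
After N polarizers: T = 0.5·0.9636^(N−1). Require T < 0.22 ⇒ N−1 > ln(0.22/0.5)/ln(0.9636) = 22.14, so N−1 ≥ 23 and N = 24.
Check: N=24 gives T = 0.2131 < 0.22; N=23 gives T = 0.2211.

N = 24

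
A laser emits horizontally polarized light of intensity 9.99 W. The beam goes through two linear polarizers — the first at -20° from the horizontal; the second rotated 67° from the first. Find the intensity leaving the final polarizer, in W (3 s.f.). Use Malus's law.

By Malus's law, I₁ = 9.99 W · cos²(20°) = 8.821 W.
I₂ = I₁ · cos²(67°) = 8.821 · 0.1527 = 1.347 W.

I ≈ 1.35 W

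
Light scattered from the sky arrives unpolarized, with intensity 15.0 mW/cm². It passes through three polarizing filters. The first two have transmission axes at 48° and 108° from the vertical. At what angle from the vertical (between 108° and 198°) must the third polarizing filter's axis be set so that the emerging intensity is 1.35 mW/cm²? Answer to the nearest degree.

θ ≈ 140°

Unpolarized light through the first polarizer → I₁ = ½ I₀, now polarized at 48°.
I₂ = I₁ cos²(108° − 48°) = 0.5 I₀ · cos²(60°) = 0.125 I₀.
Target fraction: 1.35 / 15.0 mW/cm² = 0.09 of I₀.
Need I₃/I₀ = 0.09, so cos²(θ − 108°) = 0.09 / 0.125 = 0.72.
θ − 108° = arccos(√0.72) = 31.9°, giving θ ≈ 108 + 31.9 = 139.9°.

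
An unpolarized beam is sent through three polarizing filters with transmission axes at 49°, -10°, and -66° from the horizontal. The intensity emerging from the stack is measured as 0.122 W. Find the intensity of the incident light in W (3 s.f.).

Unpolarized light through the first polarizer → I₁ = ½ I₀, now polarized at 49°.
I₂ = I₁ cos²(-10° − 49°) = 0.5 I₀ · cos²(59°) = 0.1326 I₀.
I₃ = I₂ cos²(-66° + 10°) = 0.1326 I₀ · cos²(56°) = 0.04147 I₀.
So 0.122 W = 0.04147 I₀, giving I₀ = 0.122/0.04147 = 2.942 W.

I₀ ≈ 2.94 W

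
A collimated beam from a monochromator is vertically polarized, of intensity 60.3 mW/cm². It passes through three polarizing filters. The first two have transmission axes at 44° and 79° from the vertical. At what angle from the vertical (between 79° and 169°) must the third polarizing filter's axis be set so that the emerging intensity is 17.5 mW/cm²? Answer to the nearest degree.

I₁ = I₀ cos²(44° − 0°) = I₀ cos²(44°) = 0.5174 I₀.
I₂ = I₁ cos²(79° − 44°) = 0.5174 I₀ · cos²(35°) = 0.3472 I₀.
Target fraction: 17.5 / 60.3 mW/cm² = 0.2902 of I₀.
Need I₃/I₀ = 0.2902, so cos²(θ − 79°) = 0.2902 / 0.3472 = 0.8358.
θ − 79° = arccos(√0.8358) = 23.9°, giving θ ≈ 79 + 23.9 = 102.9°.

θ ≈ 103°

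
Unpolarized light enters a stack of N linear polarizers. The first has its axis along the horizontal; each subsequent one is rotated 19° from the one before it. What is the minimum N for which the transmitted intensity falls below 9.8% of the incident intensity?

First polarizer halves the unpolarized light: factor 1/2.
Each further stage multiplies by cos²(19°) = 0.894.
After N polarizers: T = 0.5·0.894^(N−1). Require T < 0.098 ⇒ N−1 > ln(0.098/0.5)/ln(0.894) = 14.54, so N−1 ≥ 15 and N = 16.
Check: N=16 gives T = 0.09313 < 0.098; N=15 gives T = 0.1042.

N = 16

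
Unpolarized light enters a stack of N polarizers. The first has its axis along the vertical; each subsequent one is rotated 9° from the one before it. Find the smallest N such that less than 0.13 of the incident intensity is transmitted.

N = 56

First polarizer halves the unpolarized light: factor 1/2.
Each further stage multiplies by cos²(9°) = 0.9755.
After N polarizers: T = 0.5·0.9755^(N−1). Require T < 0.13 ⇒ N−1 > ln(0.13/0.5)/ln(0.9755) = 54.37, so N−1 ≥ 55 and N = 56.
Check: N=56 gives T = 0.128 < 0.13; N=55 gives T = 0.1312.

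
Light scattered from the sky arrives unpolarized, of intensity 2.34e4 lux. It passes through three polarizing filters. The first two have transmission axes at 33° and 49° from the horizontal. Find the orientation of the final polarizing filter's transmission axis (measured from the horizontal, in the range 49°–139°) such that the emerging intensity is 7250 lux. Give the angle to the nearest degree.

θ ≈ 84°

Unpolarized light through the first polarizer → I₁ = ½ I₀, now polarized at 33°.
I₂ = I₁ cos²(49° − 33°) = 0.5 I₀ · cos²(16°) = 0.462 I₀.
Target fraction: 7250 / 2.34e4 lux = 0.3098 of I₀.
Need I₃/I₀ = 0.3098, so cos²(θ − 49°) = 0.3098 / 0.462 = 0.6706.
θ − 49° = arccos(√0.6706) = 35.0°, giving θ ≈ 49 + 35.0 = 84.0°.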